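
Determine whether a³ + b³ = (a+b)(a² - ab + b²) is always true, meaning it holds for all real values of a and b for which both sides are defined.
Yes, this is an identity.

Claim: a³ + b³ = (a+b)(a² - ab + b²).
Reasoning: Expand the right side: (a+b)(a² - ab + b²) = a³ - a²b + ab² + a²b - ab² + b³ = a³ + b³ (the middle terms cancel in pairs).
So the two sides agree for all real values of a and b for which both sides are defined.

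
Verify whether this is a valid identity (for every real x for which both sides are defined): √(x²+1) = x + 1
No, this is NOT an identity.

Claim: √(x²+1) = x + 1.
Test a specific point where both sides are defined: x = 3.
LHS = √(x²+1) ≈ 3.1623
RHS = x + 1 ≈ 4.0000
Since 3.1623 ≠ 4.0000, the equation fails at this point, so it cannot hold for every real x for which both sides are defined.
(x+1)² = x² + 2x + 1 ≠ x² + 1 unless x = 0.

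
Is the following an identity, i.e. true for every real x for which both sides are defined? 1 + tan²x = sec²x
Claim: 1 + tan²x = sec²x.
Reasoning: Start from sin²x + cos²x = 1 and divide every term by cos²x (allowed wherever tan x and sec x are defined): tan²x + 1 = 1/cos²x = sec²x.
So the two sides agree for every real x for which both sides are defined.

Conclusion: Yes, this is an identity.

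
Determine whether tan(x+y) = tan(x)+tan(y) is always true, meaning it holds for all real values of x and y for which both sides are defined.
Claim: tan(x+y) = tan(x)+tan(y).
Test a specific point where both sides are defined: x = -π/3, y = π/4.
LHS = tan(x+y) ≈ -0.2679
RHS = tan(x)+tan(y) ≈ -0.7321
Since -0.2679 ≠ -0.7321, the equation fails at this point, so it cannot hold for all real values of x and y for which both sides are defined.
The correct formula is tan(x+y) = (tan(x) + tan(y))/(1 - tan(x)tan(y)).

Conclusion: No, this is NOT an identity.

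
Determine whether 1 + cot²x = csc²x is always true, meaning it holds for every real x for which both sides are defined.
Yes, this is an identity.

Claim: 1 + cot²x = csc²x.
Reasoning: Start from sin²x + cos²x = 1 and divide every term by sin²x (allowed wherever cot x and csc x are defined): 1 + cot²x = 1/sin²x = csc²x.
So the two sides agree for every real x for which both sides are defined.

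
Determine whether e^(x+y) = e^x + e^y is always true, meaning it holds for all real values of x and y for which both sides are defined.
No, this is NOT an identity.

Claim: e^(x+y) = e^x + e^y.
Test a specific point where both sides are defined: x = -1, y = -1.
LHS = e^(x+y) ≈ 0.1353
RHS = e^x + e^y ≈ 0.7358
Since 0.1353 ≠ 0.7358, the equation fails at this point, so it cannot hold for all real values of x and y for which both sides are defined.
The correct rule is e^(x+y) = e^x · e^y (a product, not a sum).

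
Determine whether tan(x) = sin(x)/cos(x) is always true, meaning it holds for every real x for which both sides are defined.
Yes, this is an identity.

Claim: tan(x) = sin(x)/cos(x).
Reasoning: For an angle x whose terminal point on the unit circle is (cos x, sin x), tan(x) is defined as the ratio (second coordinate)/(first coordinate) = sin(x)/cos(x), wherever cos(x) ≠ 0.
So the two sides agree for every real x for which both sides are defined.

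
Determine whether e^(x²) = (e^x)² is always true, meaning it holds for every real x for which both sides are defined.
Claim: e^(x²) = (e^x)².
Test a specific point where both sides are defined: x = 1/2.
LHS = e^(x²) ≈ 1.2840
RHS = (e^x)² ≈ 2.7183
Since 1.2840 ≠ 2.7183, the equation fails at this point, so it cannot hold for every real x for which both sides are defined.
(e^x)² = e^(2x), and 2x ≠ x² in general.

Conclusion: No, this is NOT an identity.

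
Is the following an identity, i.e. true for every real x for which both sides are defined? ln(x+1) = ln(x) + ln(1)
Claim: ln(x+1) = ln(x) + ln(1).
Test a specific point where both sides are defined: x = 3.
LHS = ln(x+1) ≈ 1.3863
RHS = ln(x) + ln(1) ≈ 1.0986
Since 1.3863 ≠ 1.0986, the equation fails at this point, so it cannot hold for every real x for which both sides are defined.
ln(1) = 0, so the right side is just ln(x), which differs from ln(x+1).

Conclusion: No, this is NOT an identity.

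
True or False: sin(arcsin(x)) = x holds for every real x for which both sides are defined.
True.

Claim: sin(arcsin(x)) = x.
Reasoning: For -1 ≤ x ≤ 1 (where arcsin is defined), arcsin(x) is by definition an angle whose sine equals x. Taking the sine of that angle returns x. (Note the other order, arcsin(sin x) = x, is NOT an identity.)
So the two sides agree for every real x for which both sides are defined.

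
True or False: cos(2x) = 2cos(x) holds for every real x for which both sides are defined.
Claim: cos(2x) = 2cos(x).
Test a specific point where both sides are defined: x = -π/3.
LHS = cos(2x) ≈ -0.5000
RHS = 2cos(x) ≈ 1.0000
Since -0.5000 ≠ 1.0000, the equation fails at this point, so it cannot hold for every real x for which both sides are defined.
The correct double-angle formula is cos(2x) = cos²x - sin²x.

Conclusion: False.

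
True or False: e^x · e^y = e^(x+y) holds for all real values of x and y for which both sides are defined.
Claim: e^x · e^y = e^(x+y).
Reasoning: This is the law of exponents for a common base: multiplying powers adds exponents. E.g. from the series, (Σ x^j/j!)(Σ y^k/k!) = Σ_m (Σ_{j+k=m} x^j y^k/(j!k!)) = Σ_m (x+y)^m/m! by the binomial theorem.
So the two sides agree for all real values of x and y for which both sides are defined.

Conclusion: True.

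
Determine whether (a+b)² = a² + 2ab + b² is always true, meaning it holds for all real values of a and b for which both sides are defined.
Yes, this is an identity.

Claim: (a+b)² = a² + 2ab + b².
Reasoning: Expand: (a+b)² = (a+b)(a+b) = a·a + a·b + b·a + b·b = a² + 2ab + b².
So the two sides agree for all real values of a and b for which both sides are defined.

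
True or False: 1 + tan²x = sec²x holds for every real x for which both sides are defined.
True.

Claim: 1 + tan²x = sec²x.
Reasoning: Start from sin²x + cos²x = 1 and divide every term by cos²x (allowed wherever tan x and sec x are defined): tan²x + 1 = 1/cos²x = sec²x.
So the two sides agree for every real x for which both sides are defined.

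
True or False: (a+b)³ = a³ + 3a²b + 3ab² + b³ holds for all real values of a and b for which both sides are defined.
Claim: (a+b)³ = a³ + 3a²b + 3ab² + b³.
Reasoning: (a+b)³ = (a+b)(a+b)² = (a+b)(a² + 2ab + b²) = a³ + 2a²b + ab² + a²b + 2ab² + b³ = a³ + 3a²b + 3ab² + b³.
So the two sides agree for all real values of a and b for which both sides are defined.

Conclusion: True.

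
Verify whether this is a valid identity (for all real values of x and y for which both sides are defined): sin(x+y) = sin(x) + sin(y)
No, this is NOT an identity.

Claim: sin(x+y) = sin(x) + sin(y).
Test a specific point where both sides are defined: x = -π/3, y = -π/4.
LHS = sin(x+y) ≈ -0.9659
RHS = sin(x) + sin(y) ≈ -1.5731
Since -0.9659 ≠ -1.5731, the equation fails at this point, so it cannot hold for all real values of x and y for which both sides are defined.
The correct expansion is sin(x+y) = sin(x)cos(y) + cos(x)sin(y); sine is not additive.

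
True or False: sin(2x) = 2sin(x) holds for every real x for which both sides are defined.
False.

Claim: sin(2x) = 2sin(x).
Test a specific point where both sides are defined: x = π/4.
LHS = sin(2x) ≈ 1.0000
RHS = 2sin(x) ≈ 1.4142
Since 1.0000 ≠ 1.4142, the equation fails at this point, so it cannot hold for every real x for which both sides are defined.
The correct double-angle formula is sin(2x) = 2sin(x)cos(x).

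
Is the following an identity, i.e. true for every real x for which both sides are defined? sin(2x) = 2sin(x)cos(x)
Claim: sin(2x) = 2sin(x)cos(x).
Reasoning: Put y = x in the addition formula sin(x+y) = sin(x)cos(y) + cos(x)sin(y): sin(2x) = sin(x)cos(x) + cos(x)sin(x) = 2sin(x)cos(x).
So the two sides agree for every real x for which both sides are defined.

Conclusion: Yes, this is an identity.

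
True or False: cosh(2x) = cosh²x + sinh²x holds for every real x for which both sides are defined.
True.

Claim: cosh(2x) = cosh²x + sinh²x.
Reasoning: cosh²x = (e^(2x) + 2 + e^(-2x))/4 and sinh²x = (e^(2x) - 2 + e^(-2x))/4. Adding gives (2e^(2x) + 2e^(-2x))/4 = (e^(2x) + e^(-2x))/2 = cosh(2x).
So the two sides agree for every real x for which both sides are defined.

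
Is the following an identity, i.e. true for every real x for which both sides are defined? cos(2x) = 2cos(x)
Claim: cos(2x) = 2cos(x).
Test a specific point where both sides are defined: x = π/4.
LHS = cos(2x) ≈ 0.0000
RHS = 2cos(x) ≈ 1.4142
Since 0.0000 ≠ 1.4142, the equation fails at this point, so it cannot hold for every real x for which both sides are defined.
The correct double-angle formula is cos(2x) = cos²x - sin²x.

Conclusion: No, this is NOT an identity.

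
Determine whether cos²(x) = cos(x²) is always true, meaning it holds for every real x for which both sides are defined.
No, this is NOT an identity.

Claim: cos²(x) = cos(x²).
Test a specific point where both sides are defined: x = -π/2.
LHS = cos²(x) ≈ 0.0000
RHS = cos(x²) ≈ -0.7812
Since 0.0000 ≠ -0.7812, the equation fails at this point, so it cannot hold for every real x for which both sides are defined.
cos²(x) means (cos x)², squaring the output; cos(x²) squares the input. These are different functions.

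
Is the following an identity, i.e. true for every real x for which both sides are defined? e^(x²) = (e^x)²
No, this is NOT an identity.

Claim: e^(x²) = (e^x)².
Test a specific point where both sides are defined: x = 1.
LHS = e^(x²) ≈ 2.7183
RHS = (e^x)² ≈ 7.3891
Since 2.7183 ≠ 7.3891, the equation fails at this point, so it cannot hold for every real x for which both sides are defined.
(e^x)² = e^(2x), and 2x ≠ x² in general.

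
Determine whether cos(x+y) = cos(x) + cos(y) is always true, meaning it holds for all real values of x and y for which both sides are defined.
No, this is NOT an identity.

Claim: cos(x+y) = cos(x) + cos(y).
Test a specific point where both sides are defined: x = 2π/3, y = π/6.
LHS = cos(x+y) ≈ -0.8660
RHS = cos(x) + cos(y) ≈ 0.3660
Since -0.8660 ≠ 0.3660, the equation fails at this point, so it cannot hold for all real values of x and y for which both sides are defined.
The correct expansion is cos(x+y) = cos(x)cos(y) - sin(x)sin(y); cosine is not additive.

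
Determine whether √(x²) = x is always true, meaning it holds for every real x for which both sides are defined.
Claim: √(x²) = x.
Test a specific point where both sides are defined: x = -1.
LHS = √(x²) ≈ 1.0000
RHS = x ≈ -1.0000
Since 1.0000 ≠ -1.0000, the equation fails at this point, so it cannot hold for every real x for which both sides are defined.
√(x²) = |x|, which differs from x whenever x < 0 (both sides are defined for every real x).

Conclusion: No, this is NOT an identity.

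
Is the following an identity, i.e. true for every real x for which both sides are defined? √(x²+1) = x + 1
Claim: √(x²+1) = x + 1.
Test a specific point where both sides are defined: x = -3.
LHS = √(x²+1) ≈ 3.1623
RHS = x + 1 ≈ -2.0000
Since 3.1623 ≠ -2.0000, the equation fails at this point, so it cannot hold for every real x for which both sides are defined.
(x+1)² = x² + 2x + 1 ≠ x² + 1 unless x = 0.

Conclusion: No, this is NOT an identity.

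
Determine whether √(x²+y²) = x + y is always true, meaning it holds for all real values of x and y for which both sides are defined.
No, this is NOT an identity.

Claim: √(x²+y²) = x + y.
Test a specific point where both sides are defined: x = 1/2, y = 1.
LHS = √(x²+y²) ≈ 1.1180
RHS = x + y ≈ 1.5000
Since 1.1180 ≠ 1.5000, the equation fails at this point, so it cannot hold for all real values of x and y for which both sides are defined.
(x+y)² = x² + 2xy + y², not x² + y², so the square root does not split this way.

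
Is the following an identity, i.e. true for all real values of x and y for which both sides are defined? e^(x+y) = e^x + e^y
Claim: e^(x+y) = e^x + e^y.
Test a specific point where both sides are defined: x = 4, y = -3.
LHS = e^(x+y) ≈ 2.7183
RHS = e^x + e^y ≈ 54.6479
Since 2.7183 ≠ 54.6479, the equation fails at this point, so it cannot hold for all real values of x and y for which both sides are defined.
The correct rule is e^(x+y) = e^x · e^y (a product, not a sum).

Conclusion: No, this is NOT an identity.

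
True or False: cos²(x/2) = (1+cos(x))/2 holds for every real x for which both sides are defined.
Claim: cos²(x/2) = (1+cos(x))/2.
Reasoning: Use cos(2θ) = 2cos²θ - 1 with θ = x/2: cos(x) = 2cos²(x/2) - 1. Solving for cos²(x/2) gives (1 + cos(x))/2.
So the two sides agree for every real x for which both sides are defined.

Conclusion: True.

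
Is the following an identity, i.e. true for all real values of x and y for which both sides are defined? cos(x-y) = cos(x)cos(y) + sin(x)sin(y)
Claim: cos(x-y) = cos(x)cos(y) + sin(x)sin(y).
Reasoning: Replace y by -y in cos(x+y) = cos(x)cos(y) - sin(x)sin(y) and use cos(-y) = cos(y), sin(-y) = -sin(y): cos(x-y) = cos(x)cos(y) + sin(x)sin(y).
So the two sides agree for all real values of x and y for which both sides are defined.

Conclusion: Yes, this is an identity.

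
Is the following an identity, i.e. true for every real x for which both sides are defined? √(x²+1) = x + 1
Claim: √(x²+1) = x + 1.
Test a specific point where both sides are defined: x = -2.
LHS = √(x²+1) ≈ 2.2361
RHS = x + 1 ≈ -1.0000
Since 2.2361 ≠ -1.0000, the equation fails at this point, so it cannot hold for every real x for which both sides are defined.
(x+1)² = x² + 2x + 1 ≠ x² + 1 unless x = 0.

Conclusion: No, this is NOT an identity.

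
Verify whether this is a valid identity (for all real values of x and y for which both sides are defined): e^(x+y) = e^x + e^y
No, this is NOT an identity.

Claim: e^(x+y) = e^x + e^y.
Test a specific point where both sides are defined: x = -2, y = 3/2.
LHS = e^(x+y) ≈ 0.6065
RHS = e^x + e^y ≈ 4.6170
Since 0.6065 ≠ 4.6170, the equation fails at this point, so it cannot hold for all real values of x and y for which both sides are defined.
The correct rule is e^(x+y) = e^x · e^y (a product, not a sum).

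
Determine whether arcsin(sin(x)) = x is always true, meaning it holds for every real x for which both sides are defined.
Claim: arcsin(sin(x)) = x.
Test a specific point where both sides are defined: x = π.
LHS = arcsin(sin(x)) ≈ 0.0000
RHS = x ≈ 3.1416
Since 0.0000 ≠ 3.1416, the equation fails at this point, so it cannot hold for every real x for which both sides are defined.
arcsin only returns values in [-π/2, π/2], so arcsin(sin(x)) = x holds only for x in that interval, not for all real x.

Conclusion: No, this is NOT an identity.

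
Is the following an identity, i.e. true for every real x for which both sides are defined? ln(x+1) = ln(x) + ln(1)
Claim: ln(x+1) = ln(x) + ln(1).
Test a specific point where both sides are defined: x = 2.
LHS = ln(x+1) ≈ 1.0986
RHS = ln(x) + ln(1) ≈ 0.6931
Since 1.0986 ≠ 0.6931, the equation fails at this point, so it cannot hold for every real x for which both sides are defined.
ln(1) = 0, so the right side is just ln(x), which differs from ln(x+1).

Conclusion: No, this is NOT an identity.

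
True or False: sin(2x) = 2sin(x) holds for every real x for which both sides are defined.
False.

Claim: sin(2x) = 2sin(x).
Test a specific point where both sides are defined: x = -π/6.
LHS = sin(2x) ≈ -0.8660
RHS = 2sin(x) ≈ -1.0000
Since -0.8660 ≠ -1.0000, the equation fails at this point, so it cannot hold for every real x for which both sides are defined.
The correct double-angle formula is sin(2x) = 2sin(x)cos(x).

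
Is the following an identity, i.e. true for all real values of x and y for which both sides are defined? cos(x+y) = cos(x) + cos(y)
No, this is NOT an identity.

Claim: cos(x+y) = cos(x) + cos(y).
Test a specific point where both sides are defined: x = π/2, y = -π/3.
LHS = cos(x+y) ≈ 0.8660
RHS = cos(x) + cos(y) ≈ 0.5000
Since 0.8660 ≠ 0.5000, the equation fails at this point, so it cannot hold for all real values of x and y for which both sides are defined.
The correct expansion is cos(x+y) = cos(x)cos(y) - sin(x)sin(y); cosine is not additive.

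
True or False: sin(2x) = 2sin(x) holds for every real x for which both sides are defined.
False.

Claim: sin(2x) = 2sin(x).
Test a specific point where both sides are defined: x = -π/6.
LHS = sin(2x) ≈ -0.8660
RHS = 2sin(x) ≈ -1.0000
Since -0.8660 ≠ -1.0000, the equation fails at this point, so it cannot hold for every real x for which both sides are defined.
The correct double-angle formula is sin(2x) = 2sin(x)cos(x).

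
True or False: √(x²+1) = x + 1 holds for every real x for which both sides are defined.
False.

Claim: √(x²+1) = x + 1.
Test a specific point where both sides are defined: x = 3.
LHS = √(x²+1) ≈ 3.1623
RHS = x + 1 ≈ 4.0000
Since 3.1623 ≠ 4.0000, the equation fails at this point, so it cannot hold for every real x for which both sides are defined.
(x+1)² = x² + 2x + 1 ≠ x² + 1 unless x = 0.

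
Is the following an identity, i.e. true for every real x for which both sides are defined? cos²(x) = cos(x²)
Claim: cos²(x) = cos(x²).
Test a specific point where both sides are defined: x = -π/3.
LHS = cos²(x) ≈ 0.2500
RHS = cos(x²) ≈ 0.4566
Since 0.2500 ≠ 0.4566, the equation fails at this point, so it cannot hold for every real x for which both sides are defined.
cos²(x) means (cos x)², squaring the output; cos(x²) squares the input. These are different functions.

Conclusion: No, this is NOT an identity.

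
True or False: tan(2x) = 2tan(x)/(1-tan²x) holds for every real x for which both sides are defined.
Claim: tan(2x) = 2tan(x)/(1-tan²x).
Reasoning: tan(2x) = sin(2x)/cos(2x) = 2sin(x)cos(x) / (cos²x - sin²x). Divide numerator and denominator by cos²x: 2tan(x) / (1 - tan²x).
So the two sides agree for every real x for which both sides are defined.

Conclusion: True.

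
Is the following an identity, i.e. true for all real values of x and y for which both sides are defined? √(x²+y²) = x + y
Claim: √(x²+y²) = x + y.
Test a specific point where both sides are defined: x = -2, y = -1.
LHS = √(x²+y²) ≈ 2.2361
RHS = x + y ≈ -3.0000
Since 2.2361 ≠ -3.0000, the equation fails at this point, so it cannot hold for all real values of x and y for which both sides are defined.
(x+y)² = x² + 2xy + y², not x² + y², so the square root does not split this way.

Conclusion: No, this is NOT an identity.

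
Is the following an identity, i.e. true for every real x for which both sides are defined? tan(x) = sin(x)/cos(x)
Claim: tan(x) = sin(x)/cos(x).
Reasoning: For an angle x whose terminal point on the unit circle is (cos x, sin x), tan(x) is defined as the ratio (second coordinate)/(first coordinate) = sin(x)/cos(x), wherever cos(x) ≠ 0.
So the two sides agree for every real x for which both sides are defined.

Conclusion: Yes, this is an identity.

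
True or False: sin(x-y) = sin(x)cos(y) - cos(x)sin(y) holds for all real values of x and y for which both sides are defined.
Claim: sin(x-y) = sin(x)cos(y) - cos(x)sin(y).
Reasoning: Replace y by -y in sin(x+y) = sin(x)cos(y) + cos(x)sin(y) and use cos(-y) = cos(y), sin(-y) = -sin(y): sin(x-y) = sin(x)cos(y) - cos(x)sin(y).
So the two sides agree for all real values of x and y for which both sides are defined.

Conclusion: True.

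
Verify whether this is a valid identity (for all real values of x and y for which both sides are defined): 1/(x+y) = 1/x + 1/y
No, this is NOT an identity.

Claim: 1/(x+y) = 1/x + 1/y.
Test a specific point where both sides are defined: x = -1, y = -1.
LHS = 1/(x+y) ≈ -0.5000
RHS = 1/x + 1/y ≈ -2.0000
Since -0.5000 ≠ -2.0000, the equation fails at this point, so it cannot hold for all real values of x and y for which both sides are defined.
1/x + 1/y = (x+y)/(xy), which is not 1/(x+y).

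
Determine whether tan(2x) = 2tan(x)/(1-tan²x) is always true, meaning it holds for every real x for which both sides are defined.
Yes, this is an identity.

Claim: tan(2x) = 2tan(x)/(1-tan²x).
Reasoning: tan(2x) = sin(2x)/cos(2x) = 2sin(x)cos(x) / (cos²x - sin²x). Divide numerator and denominator by cos²x: 2tan(x) / (1 - tan²x).
So the two sides agree for every real x for which both sides are defined.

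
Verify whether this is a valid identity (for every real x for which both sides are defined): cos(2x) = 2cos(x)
Claim: cos(2x) = 2cos(x).
Test a specific point where both sides are defined: x = -π/2.
LHS = cos(2x) ≈ -1.0000
RHS = 2cos(x) ≈ 0.0000
Since -1.0000 ≠ 0.0000, the equation fails at this point, so it cannot hold for every real x for which both sides are defined.
The correct double-angle formula is cos(2x) = cos²x - sin²x.

Conclusion: No, this is NOT an identity.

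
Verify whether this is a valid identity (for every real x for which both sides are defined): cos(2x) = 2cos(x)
Claim: cos(2x) = 2cos(x).
Test a specific point where both sides are defined: x = 2π/3.
LHS = cos(2x) ≈ -0.5000
RHS = 2cos(x) ≈ -1.0000
Since -0.5000 ≠ -1.0000, the equation fails at this point, so it cannot hold for every real x for which both sides are defined.
The correct double-angle formula is cos(2x) = cos²x - sin²x.

Conclusion: No, this is NOT an identity.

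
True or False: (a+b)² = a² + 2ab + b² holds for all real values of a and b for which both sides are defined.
Claim: (a+b)² = a² + 2ab + b².
Reasoning: Expand: (a+b)² = (a+b)(a+b) = a·a + a·b + b·a + b·b = a² + 2ab + b².
So the two sides agree for all real values of a and b for which both sides are defined.

Conclusion: True.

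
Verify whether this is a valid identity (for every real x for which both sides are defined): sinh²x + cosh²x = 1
No, this is NOT an identity.

Claim: sinh²x + cosh²x = 1.
Test a specific point where both sides are defined: x = 2.
LHS = sinh²x + cosh²x ≈ 27.3082
RHS = 1 ≈ 1.0000
Since 27.3082 ≠ 1.0000, the equation fails at this point, so it cannot hold for every real x for which both sides are defined.
The correct hyperbolic identity is cosh²x - sinh²x = 1 (a difference); the sum sinh²x + cosh²x equals cosh(2x).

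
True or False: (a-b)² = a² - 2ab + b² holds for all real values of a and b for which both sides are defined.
True.

Claim: (a-b)² = a² - 2ab + b².
Reasoning: Expand: (a-b)² = (a-b)(a-b) = a·a - a·b - b·a + b·b = a² - 2ab + b².
So the two sides agree for all real values of a and b for which both sides are defined.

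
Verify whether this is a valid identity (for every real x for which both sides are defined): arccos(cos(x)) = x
Claim: arccos(cos(x)) = x.
Test a specific point where both sides are defined: x = -π/6.
LHS = arccos(cos(x)) ≈ 0.5236
RHS = x ≈ -0.5236
Since 0.5236 ≠ -0.5236, the equation fails at this point, so it cannot hold for every real x for which both sides are defined.
arccos only returns values in [0, π], so arccos(cos(x)) = x holds only for x in that interval, not for all real x.

Conclusion: No, this is NOT an identity.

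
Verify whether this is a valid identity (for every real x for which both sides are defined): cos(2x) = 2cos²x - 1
Claim: cos(2x) = 2cos²x - 1.
Reasoning: cos(2x) = cos²x - sin²x. Replace sin²x by 1 - cos²x: cos²x - (1 - cos²x) = 2cos²x - 1.
So the two sides agree for every real x for which both sides are defined.

Conclusion: Yes, this is an identity.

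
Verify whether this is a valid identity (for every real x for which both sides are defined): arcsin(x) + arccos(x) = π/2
Yes, this is an identity.

Claim: arcsin(x) + arccos(x) = π/2.
Reasoning: Both sides are defined for -1 ≤ x ≤ 1. Let θ = arcsin(x), so sin θ = x and θ ∈ [-π/2, π/2]. Then cos(π/2 - θ) = sin θ = x and π/2 - θ ∈ [0, π], which is exactly the range of arccos, so arccos(x) = π/2 - θ. Adding: arcsin(x) + arccos(x) = θ + (π/2 - θ) = π/2.
So the two sides agree for every real x for which both sides are defined.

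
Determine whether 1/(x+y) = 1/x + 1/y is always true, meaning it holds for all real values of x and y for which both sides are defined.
Claim: 1/(x+y) = 1/x + 1/y.
Test a specific point where both sides are defined: x = 3, y = 2.
LHS = 1/(x+y) ≈ 0.2000
RHS = 1/x + 1/y ≈ 0.8333
Since 0.2000 ≠ 0.8333, the equation fails at this point, so it cannot hold for all real values of x and y for which both sides are defined.
1/x + 1/y = (x+y)/(xy), which is not 1/(x+y).

Conclusion: No, this is NOT an identity.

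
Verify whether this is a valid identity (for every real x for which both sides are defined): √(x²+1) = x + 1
No, this is NOT an identity.

Claim: √(x²+1) = x + 1.
Test a specific point where both sides are defined: x = 4.
LHS = √(x²+1) ≈ 4.1231
RHS = x + 1 ≈ 5.0000
Since 4.1231 ≠ 5.0000, the equation fails at this point, so it cannot hold for every real x for which both sides are defined.
(x+1)² = x² + 2x + 1 ≠ x² + 1 unless x = 0.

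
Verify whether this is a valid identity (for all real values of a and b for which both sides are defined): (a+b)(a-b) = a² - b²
Claim: (a+b)(a-b) = a² - b².
Reasoning: Expand: (a+b)(a-b) = a² - ab + ba - b² = a² - b² (the cross terms cancel).
So the two sides agree for all real values of a and b for which both sides are defined.

Conclusion: Yes, this is an identity.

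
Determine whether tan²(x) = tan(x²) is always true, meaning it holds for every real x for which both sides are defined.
No, this is NOT an identity.

Claim: tan²(x) = tan(x²).
Test a specific point where both sides are defined: x = 3π/4.
LHS = tan²(x) ≈ 1.0000
RHS = tan(x²) ≈ -0.8977
Since 1.0000 ≠ -0.8977, the equation fails at this point, so it cannot hold for every real x for which both sides are defined.
tan²(x) means (tan x)², squaring the output; tan(x²) squares the input. These are different functions.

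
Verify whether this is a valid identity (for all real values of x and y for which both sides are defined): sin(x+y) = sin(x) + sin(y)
Claim: sin(x+y) = sin(x) + sin(y).
Test a specific point where both sides are defined: x = -π/6, y = π.
LHS = sin(x+y) ≈ 0.5000
RHS = sin(x) + sin(y) ≈ -0.5000
Since 0.5000 ≠ -0.5000, the equation fails at this point, so it cannot hold for all real values of x and y for which both sides are defined.
The correct expansion is sin(x+y) = sin(x)cos(y) + cos(x)sin(y); sine is not additive.

Conclusion: No, this is NOT an identity.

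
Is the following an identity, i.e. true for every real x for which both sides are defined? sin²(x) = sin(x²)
Claim: sin²(x) = sin(x²).
Test a specific point where both sides are defined: x = π/6.
LHS = sin²(x) ≈ 0.2500
RHS = sin(x²) ≈ 0.2707
Since 0.2500 ≠ 0.2707, the equation fails at this point, so it cannot hold for every real x for which both sides are defined.
sin²(x) means (sin x)², squaring the output; sin(x²) squares the input. These are different functions.

Conclusion: No, this is NOT an identity.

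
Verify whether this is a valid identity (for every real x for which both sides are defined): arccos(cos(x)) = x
No, this is NOT an identity.

Claim: arccos(cos(x)) = x.
Test a specific point where both sides are defined: x = -π/2.
LHS = arccos(cos(x)) ≈ 1.5708
RHS = x ≈ -1.5708
Since 1.5708 ≠ -1.5708, the equation fails at this point, so it cannot hold for every real x for which both sides are defined.
arccos only returns values in [0, π], so arccos(cos(x)) = x holds only for x in that interval, not for all real x.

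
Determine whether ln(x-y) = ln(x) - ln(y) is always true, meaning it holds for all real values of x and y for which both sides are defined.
No, this is NOT an identity.

Claim: ln(x-y) = ln(x) - ln(y).
Test a specific point where both sides are defined: x = 1, y = 1/2.
LHS = ln(x-y) ≈ -0.6931
RHS = ln(x) - ln(y) ≈ 0.6931
Since -0.6931 ≠ 0.6931, the equation fails at this point, so it cannot hold for all real values of x and y for which both sides are defined.
ln(x) - ln(y) = ln(x/y), not ln(x-y).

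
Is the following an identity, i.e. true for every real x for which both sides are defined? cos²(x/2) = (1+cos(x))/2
Claim: cos²(x/2) = (1+cos(x))/2.
Reasoning: Use cos(2θ) = 2cos²θ - 1 with θ = x/2: cos(x) = 2cos²(x/2) - 1. Solving for cos²(x/2) gives (1 + cos(x))/2.
So the two sides agree for every real x for which both sides are defined.

Conclusion: Yes, this is an identity.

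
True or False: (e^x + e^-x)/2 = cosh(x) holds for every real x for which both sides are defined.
True.

Claim: (e^x + e^-x)/2 = cosh(x).
Reasoning: This is exactly the definition of the hyperbolic cosine: cosh(x) := (e^x + e^-x)/2.
So the two sides agree for every real x for which both sides are defined.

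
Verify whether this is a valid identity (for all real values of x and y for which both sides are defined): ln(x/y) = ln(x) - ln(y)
Claim: ln(x/y) = ln(x) - ln(y).
Reasoning: Both sides are simultaneously defined only when x, y > 0. Write x = e^p, y = e^q. Then x/y = e^(p-q), so ln(x/y) = p - q = ln(x) - ln(y).
So the two sides agree for all real values of x and y for which both sides are defined.

Conclusion: Yes, this is an identity.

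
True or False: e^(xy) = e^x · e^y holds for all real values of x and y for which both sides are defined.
Claim: e^(xy) = e^x · e^y.
Test a specific point where both sides are defined: x = -1, y = 2.
LHS = e^(xy) ≈ 0.1353
RHS = e^x · e^y ≈ 2.7183
Since 0.1353 ≠ 2.7183, the equation fails at this point, so it cannot hold for all real values of x and y for which both sides are defined.
e^x · e^y = e^(x+y), not e^(xy).

Conclusion: False.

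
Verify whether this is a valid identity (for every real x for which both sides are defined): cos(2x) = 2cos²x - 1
Claim: cos(2x) = 2cos²x - 1.
Reasoning: cos(2x) = cos²x - sin²x. Replace sin²x by 1 - cos²x: cos²x - (1 - cos²x) = 2cos²x - 1.
So the two sides agree for every real x for which both sides are defined.

Conclusion: Yes, this is an identity.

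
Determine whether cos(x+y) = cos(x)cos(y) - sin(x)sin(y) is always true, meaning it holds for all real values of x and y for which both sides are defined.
Yes, this is an identity.

Claim: cos(x+y) = cos(x)cos(y) - sin(x)sin(y).
Reasoning: By Euler's formula e^(i(x+y)) = e^(ix)·e^(iy) = (cos x + i·sin x)(cos y + i·sin y). The real part of the left side is cos(x+y); the real part of the product is cos(x)cos(y) - sin(x)sin(y) (since i·i = -1).
So the two sides agree for all real values of x and y for which both sides are defined.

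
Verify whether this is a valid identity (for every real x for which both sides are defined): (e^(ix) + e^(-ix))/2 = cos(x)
Yes, this is an identity.

Claim: (e^(ix) + e^(-ix))/2 = cos(x).
Reasoning: By Euler's formula e^(ix) = cos(x) + i·sin(x) and e^(-ix) = cos(x) - i·sin(x). Adding cancels the sine terms: e^(ix) + e^(-ix) = 2cos(x); divide by 2.
So the two sides agree for every real x for which both sides are defined.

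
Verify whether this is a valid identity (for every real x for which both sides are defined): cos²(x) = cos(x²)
No, this is NOT an identity.

Claim: cos²(x) = cos(x²).
Test a specific point where both sides are defined: x = 3π/4.
LHS = cos²(x) ≈ 0.5000
RHS = cos(x²) ≈ 0.7442
Since 0.5000 ≠ 0.7442, the equation fails at this point, so it cannot hold for every real x for which both sides are defined.
cos²(x) means (cos x)², squaring the output; cos(x²) squares the input. These are different functions.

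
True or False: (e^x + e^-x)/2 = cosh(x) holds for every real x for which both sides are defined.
Claim: (e^x + e^-x)/2 = cosh(x).
Reasoning: This is exactly the definition of the hyperbolic cosine: cosh(x) := (e^x + e^-x)/2.
So the two sides agree for every real x for which both sides are defined.

Conclusion: True.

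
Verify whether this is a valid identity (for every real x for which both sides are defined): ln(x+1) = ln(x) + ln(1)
Claim: ln(x+1) = ln(x) + ln(1).
Test a specific point where both sides are defined: x = 3.
LHS = ln(x+1) ≈ 1.3863
RHS = ln(x) + ln(1) ≈ 1.0986
Since 1.3863 ≠ 1.0986, the equation fails at this point, so it cannot hold for every real x for which both sides are defined.
ln(1) = 0, so the right side is just ln(x), which differs from ln(x+1).

Conclusion: No, this is NOT an identity.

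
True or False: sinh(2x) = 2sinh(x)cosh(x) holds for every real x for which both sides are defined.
Claim: sinh(2x) = 2sinh(x)cosh(x).
Reasoning: 2sinh(x)cosh(x) = 2 · (e^x - e^-x)/2 · (e^x + e^-x)/2 = (e^(2x) - e^(-2x))/2 = sinh(2x).
So the two sides agree for every real x for which both sides are defined.

Conclusion: True.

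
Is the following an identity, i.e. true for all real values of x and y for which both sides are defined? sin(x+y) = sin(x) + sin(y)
Claim: sin(x+y) = sin(x) + sin(y).
Test a specific point where both sides are defined: x = π, y = 2π/3.
LHS = sin(x+y) ≈ -0.8660
RHS = sin(x) + sin(y) ≈ 0.8660
Since -0.8660 ≠ 0.8660, the equation fails at this point, so it cannot hold for all real values of x and y for which both sides are defined.
The correct expansion is sin(x+y) = sin(x)cos(y) + cos(x)sin(y); sine is not additive.

Conclusion: No, this is NOT an identity.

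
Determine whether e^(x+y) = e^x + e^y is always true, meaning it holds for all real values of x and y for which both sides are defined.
Claim: e^(x+y) = e^x + e^y.
Test a specific point where both sides are defined: x = -3, y = 1/2.
LHS = e^(x+y) ≈ 0.0821
RHS = e^x + e^y ≈ 1.6985
Since 0.0821 ≠ 1.6985, the equation fails at this point, so it cannot hold for all real values of x and y for which both sides are defined.
The correct rule is e^(x+y) = e^x · e^y (a product, not a sum).

Conclusion: No, this is NOT an identity.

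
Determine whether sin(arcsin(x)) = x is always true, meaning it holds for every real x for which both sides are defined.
Claim: sin(arcsin(x)) = x.
Reasoning: For -1 ≤ x ≤ 1 (where arcsin is defined), arcsin(x) is by definition an angle whose sine equals x. Taking the sine of that angle returns x. (Note the other order, arcsin(sin x) = x, is NOT an identity.)
So the two sides agree for every real x for which both sides are defined.

Conclusion: Yes, this is an identity.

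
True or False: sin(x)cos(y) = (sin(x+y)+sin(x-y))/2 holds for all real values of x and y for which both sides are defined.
Claim: sin(x)cos(y) = (sin(x+y)+sin(x-y))/2.
Reasoning: sin(x+y) = sin(x)cos(y) + cos(x)sin(y) and sin(x-y) = sin(x)cos(y) - cos(x)sin(y). Adding, sin(x+y) + sin(x-y) = 2sin(x)cos(y); divide by 2.
So the two sides agree for all real values of x and y for which both sides are defined.

Conclusion: True.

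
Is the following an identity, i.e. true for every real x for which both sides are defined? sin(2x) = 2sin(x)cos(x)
Yes, this is an identity.

Claim: sin(2x) = 2sin(x)cos(x).
Reasoning: Put y = x in the addition formula sin(x+y) = sin(x)cos(y) + cos(x)sin(y): sin(2x) = sin(x)cos(x) + cos(x)sin(x) = 2sin(x)cos(x).
So the two sides agree for every real x for which both sides are defined.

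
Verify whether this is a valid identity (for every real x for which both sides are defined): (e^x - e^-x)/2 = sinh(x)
Claim: (e^x - e^-x)/2 = sinh(x).
Reasoning: This is exactly the definition of the hyperbolic sine: sinh(x) := (e^x - e^-x)/2.
So the two sides agree for every real x for which both sides are defined.

Conclusion: Yes, this is an identity.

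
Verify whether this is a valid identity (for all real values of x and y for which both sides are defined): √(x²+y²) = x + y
Claim: √(x²+y²) = x + y.
Test a specific point where both sides are defined: x = 1, y = -2.
LHS = √(x²+y²) ≈ 2.2361
RHS = x + y ≈ -1.0000
Since 2.2361 ≠ -1.0000, the equation fails at this point, so it cannot hold for all real values of x and y for which both sides are defined.
(x+y)² = x² + 2xy + y², not x² + y², so the square root does not split this way.

Conclusion: No, this is NOT an identity.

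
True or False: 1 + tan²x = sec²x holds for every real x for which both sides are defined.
True.

Claim: 1 + tan²x = sec²x.
Reasoning: Start from sin²x + cos²x = 1 and divide every term by cos²x (allowed wherever tan x and sec x are defined): tan²x + 1 = 1/cos²x = sec²x.
So the two sides agree for every real x for which both sides are defined.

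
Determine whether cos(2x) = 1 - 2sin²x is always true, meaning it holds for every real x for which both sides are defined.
Claim: cos(2x) = 1 - 2sin²x.
Reasoning: cos(2x) = cos²x - sin²x. Replace cos²x by 1 - sin²x: (1 - sin²x) - sin²x = 1 - 2sin²x.
So the two sides agree for every real x for which both sides are defined.

Conclusion: Yes, this is an identity.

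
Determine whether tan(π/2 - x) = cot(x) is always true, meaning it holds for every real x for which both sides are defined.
Claim: tan(π/2 - x) = cot(x).
Reasoning: tan(π/2 - x) = sin(π/2 - x)/cos(π/2 - x) = cos(x)/sin(x) = cot(x), using the cofunction identities sin(π/2 - x) = cos(x) and cos(π/2 - x) = sin(x).
So the two sides agree for every real x for which both sides are defined.

Conclusion: Yes, this is an identity.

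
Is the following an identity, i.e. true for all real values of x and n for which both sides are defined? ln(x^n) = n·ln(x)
Claim: ln(x^n) = n·ln(x).
Reasoning: The right side requires x > 0. For x > 0, x^n = (e^(ln x))^n = e^(n·ln x), so taking ln of both sides gives ln(x^n) = n·ln(x).
So the two sides agree for all real values of x and n for which both sides are defined.

Conclusion: Yes, this is an identity.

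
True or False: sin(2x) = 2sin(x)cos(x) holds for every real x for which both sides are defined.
True.

Claim: sin(2x) = 2sin(x)cos(x).
Reasoning: Put y = x in the addition formula sin(x+y) = sin(x)cos(y) + cos(x)sin(y): sin(2x) = sin(x)cos(x) + cos(x)sin(x) = 2sin(x)cos(x).
So the two sides agree for every real x for which both sides are defined.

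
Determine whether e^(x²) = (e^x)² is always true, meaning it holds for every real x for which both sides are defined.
Claim: e^(x²) = (e^x)².
Test a specific point where both sides are defined: x = -3.
LHS = e^(x²) ≈ 8103.0839
RHS = (e^x)² ≈ 0.0025
Since 8103.0839 ≠ 0.0025, the equation fails at this point, so it cannot hold for every real x for which both sides are defined.
(e^x)² = e^(2x), and 2x ≠ x² in general.

Conclusion: No, this is NOT an identity.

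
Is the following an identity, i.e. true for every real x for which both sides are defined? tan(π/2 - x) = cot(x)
Yes, this is an identity.

Claim: tan(π/2 - x) = cot(x).
Reasoning: tan(π/2 - x) = sin(π/2 - x)/cos(π/2 - x) = cos(x)/sin(x) = cot(x), using the cofunction identities sin(π/2 - x) = cos(x) and cos(π/2 - x) = sin(x).
So the two sides agree for every real x for which both sides are defined.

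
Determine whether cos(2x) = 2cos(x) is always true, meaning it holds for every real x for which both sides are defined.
No, this is NOT an identity.

Claim: cos(2x) = 2cos(x).
Test a specific point where both sides are defined: x = -π/4.
LHS = cos(2x) ≈ 0.0000
RHS = 2cos(x) ≈ 1.4142
Since 0.0000 ≠ 1.4142, the equation fails at this point, so it cannot hold for every real x for which both sides are defined.
The correct double-angle formula is cos(2x) = cos²x - sin²x.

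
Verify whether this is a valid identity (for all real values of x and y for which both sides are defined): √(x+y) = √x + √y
Claim: √(x+y) = √x + √y.
Test a specific point where both sides are defined: x = 1, y = 4.
LHS = √(x+y) ≈ 2.2361
RHS = √x + √y ≈ 3.0000
Since 2.2361 ≠ 3.0000, the equation fails at this point, so it cannot hold for all real values of x and y for which both sides are defined.
Squaring the right side gives x + 2√(xy) + y, not x + y.

Conclusion: No, this is NOT an identity.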